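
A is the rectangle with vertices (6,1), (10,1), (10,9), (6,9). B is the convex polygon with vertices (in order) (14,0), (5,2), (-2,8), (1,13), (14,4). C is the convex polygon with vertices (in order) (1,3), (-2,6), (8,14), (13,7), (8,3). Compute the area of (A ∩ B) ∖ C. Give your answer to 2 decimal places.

|A ∩ B| = 27.0449.
|(A ∩ B) ∩ C| = 18.806.
|(A ∩ B) ∖ C| = 27.0449 − 18.806 = 8.24.

8.24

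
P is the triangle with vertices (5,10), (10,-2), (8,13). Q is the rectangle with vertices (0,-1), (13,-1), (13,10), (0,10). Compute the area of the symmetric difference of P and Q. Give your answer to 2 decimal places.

127.98

|P| = 25.5, |Q| = 143, |P∩Q| = 20.2583.
|P △ Q| = |P| + |Q| − 2·|P∩Q| = 25.5 + 143 − 40.5167 = 127.98.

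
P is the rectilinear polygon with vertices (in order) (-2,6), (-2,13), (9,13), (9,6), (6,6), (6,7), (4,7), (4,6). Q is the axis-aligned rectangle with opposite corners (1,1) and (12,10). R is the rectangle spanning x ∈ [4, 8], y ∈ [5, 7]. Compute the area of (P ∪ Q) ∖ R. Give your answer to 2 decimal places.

|P ∪ Q| = 144.
|(P ∪ Q) ∩ R| = 8.
|(P ∪ Q) ∖ R| = 144 − 8 = 136.00.

136.00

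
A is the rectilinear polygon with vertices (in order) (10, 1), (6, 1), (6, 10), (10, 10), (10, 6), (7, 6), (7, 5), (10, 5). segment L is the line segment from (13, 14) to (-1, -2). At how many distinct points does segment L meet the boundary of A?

2

The segment meets the boundary at (6,6), (9.5,10).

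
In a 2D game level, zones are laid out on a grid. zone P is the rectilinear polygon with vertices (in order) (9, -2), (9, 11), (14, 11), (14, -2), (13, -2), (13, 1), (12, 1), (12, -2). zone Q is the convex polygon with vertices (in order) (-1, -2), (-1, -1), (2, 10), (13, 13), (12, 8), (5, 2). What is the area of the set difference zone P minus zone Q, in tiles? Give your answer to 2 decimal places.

|zone P| = 62, |zone P∩zone Q| = 13.7571.
|zone P ∖ zone Q| = |zone P| − |zone P∩zone Q| = 62 − 13.7571 = 48.24.

48.24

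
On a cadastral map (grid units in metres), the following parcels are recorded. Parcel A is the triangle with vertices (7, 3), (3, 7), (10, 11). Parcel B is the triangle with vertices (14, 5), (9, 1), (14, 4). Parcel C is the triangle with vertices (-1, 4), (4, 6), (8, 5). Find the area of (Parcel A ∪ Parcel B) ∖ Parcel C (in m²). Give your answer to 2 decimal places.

|Parcel A ∪ Parcel B| = 24.5.
|(Parcel A ∪ Parcel B) ∩ Parcel C| = 1.9392.
|(Parcel A ∪ Parcel B) ∖ Parcel C| = 24.5 − 1.9392 = 22.56.

22.56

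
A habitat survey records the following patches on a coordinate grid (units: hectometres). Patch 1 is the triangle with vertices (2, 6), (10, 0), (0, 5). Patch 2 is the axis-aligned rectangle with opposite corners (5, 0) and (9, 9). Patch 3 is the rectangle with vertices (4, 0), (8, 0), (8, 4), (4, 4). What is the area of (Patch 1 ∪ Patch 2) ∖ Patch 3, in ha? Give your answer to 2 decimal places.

|Patch 1 ∪ Patch 2| = 43.
|(Patch 1 ∪ Patch 2) ∩ Patch 3| = 13.2083.
|(Patch 1 ∪ Patch 2) ∖ Patch 3| = 43 − 13.2083 = 29.79.

29.79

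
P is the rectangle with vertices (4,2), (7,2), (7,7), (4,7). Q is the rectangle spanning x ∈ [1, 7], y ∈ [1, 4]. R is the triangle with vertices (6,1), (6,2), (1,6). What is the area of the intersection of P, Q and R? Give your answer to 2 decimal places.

The intersection is the polygon with vertices (5,2), (4,3), (4,3.6), (6,2).
By the shoelace formula its area is 1.10.

1.10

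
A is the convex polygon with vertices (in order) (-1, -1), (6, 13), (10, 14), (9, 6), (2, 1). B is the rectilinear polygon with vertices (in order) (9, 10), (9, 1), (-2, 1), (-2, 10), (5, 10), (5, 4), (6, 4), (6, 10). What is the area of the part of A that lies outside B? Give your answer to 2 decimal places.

24.25

|A| = 61.5, |A∩B| = 37.25.
|A ∖ B| = |A| − |A∩B| = 61.5 − 37.25 = 24.25.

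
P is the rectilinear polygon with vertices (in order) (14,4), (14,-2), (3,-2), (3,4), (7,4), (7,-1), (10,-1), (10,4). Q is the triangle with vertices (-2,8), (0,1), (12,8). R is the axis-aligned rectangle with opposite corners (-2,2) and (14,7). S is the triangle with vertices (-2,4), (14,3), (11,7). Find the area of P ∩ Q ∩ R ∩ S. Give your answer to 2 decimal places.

The intersection is the polygon with vertices (4.452,3.597), (3,3.688), (3,4), (5.143,4).
By the shoelace formula its area is 0.66.

0.66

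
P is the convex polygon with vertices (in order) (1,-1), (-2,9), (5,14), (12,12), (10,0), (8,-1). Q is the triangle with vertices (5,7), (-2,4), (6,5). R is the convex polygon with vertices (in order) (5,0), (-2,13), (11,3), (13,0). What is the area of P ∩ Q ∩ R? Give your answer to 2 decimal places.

The intersection is the polygon with vertices (5,7), (6,5), (2.541,4.568), (1.938,5.688).
By the shoelace formula its area is 5.79.

5.79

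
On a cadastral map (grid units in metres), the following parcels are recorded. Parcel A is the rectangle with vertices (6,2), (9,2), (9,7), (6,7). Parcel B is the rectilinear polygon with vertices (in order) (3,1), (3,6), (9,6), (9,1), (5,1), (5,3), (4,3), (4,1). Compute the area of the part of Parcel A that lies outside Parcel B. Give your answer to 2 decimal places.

|Parcel A| = 15, |Parcel A∩Parcel B| = 12.
|Parcel A ∖ Parcel B| = |Parcel A| − |Parcel A∩Parcel B| = 15 − 12 = 3.00.

3.00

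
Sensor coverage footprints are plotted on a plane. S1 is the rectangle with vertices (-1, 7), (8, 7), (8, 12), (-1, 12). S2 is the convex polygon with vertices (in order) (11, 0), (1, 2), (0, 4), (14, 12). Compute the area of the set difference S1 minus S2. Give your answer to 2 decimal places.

42.84

|S1| = 45, |S1∩S2| = 2.1607.
|S1 ∖ S2| = |S1| − |S1∩S2| = 45 − 2.1607 = 42.84.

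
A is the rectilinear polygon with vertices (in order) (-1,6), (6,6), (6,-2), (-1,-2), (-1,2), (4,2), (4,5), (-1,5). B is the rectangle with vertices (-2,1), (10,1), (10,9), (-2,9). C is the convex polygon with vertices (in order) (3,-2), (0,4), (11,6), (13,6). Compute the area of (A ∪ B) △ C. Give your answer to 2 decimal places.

|A ∪ B| = 117.
|(A ∪ B) ∩ C| = 40.2659.
|(A ∪ B) △ C| = 117 + 44 − 80.5318 = 80.47.

80.47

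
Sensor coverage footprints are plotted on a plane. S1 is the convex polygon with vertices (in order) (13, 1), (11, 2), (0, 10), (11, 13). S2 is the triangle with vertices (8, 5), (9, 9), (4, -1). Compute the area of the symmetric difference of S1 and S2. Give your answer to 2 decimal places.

71.89

|S1| = 71.5, |S2| = 5, |S1∩S2| = 2.3058.
|S1 △ S2| = |S1| + |S2| − 2·|S1∩S2| = 71.5 + 5 − 4.6116 = 71.89.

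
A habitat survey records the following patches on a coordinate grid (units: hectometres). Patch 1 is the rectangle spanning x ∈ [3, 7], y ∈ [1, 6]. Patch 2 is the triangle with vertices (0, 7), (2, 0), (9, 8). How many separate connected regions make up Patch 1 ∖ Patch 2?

1

Patch 1 ∖ Patch 2 is a single connected region.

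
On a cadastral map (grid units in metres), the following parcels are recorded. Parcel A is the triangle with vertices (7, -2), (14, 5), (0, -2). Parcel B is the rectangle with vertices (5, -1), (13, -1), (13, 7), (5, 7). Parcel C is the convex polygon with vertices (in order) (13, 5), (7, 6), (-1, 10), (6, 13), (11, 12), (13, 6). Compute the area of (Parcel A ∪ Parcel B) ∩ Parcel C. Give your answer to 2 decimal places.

9.83

The region (Parcel A ∪ Parcel B) ∩ Parcel C is the polygon with vertices (12.667,7), (13,6), (13,5), (7,6), (5,7).
By the shoelace formula its area is 9.83.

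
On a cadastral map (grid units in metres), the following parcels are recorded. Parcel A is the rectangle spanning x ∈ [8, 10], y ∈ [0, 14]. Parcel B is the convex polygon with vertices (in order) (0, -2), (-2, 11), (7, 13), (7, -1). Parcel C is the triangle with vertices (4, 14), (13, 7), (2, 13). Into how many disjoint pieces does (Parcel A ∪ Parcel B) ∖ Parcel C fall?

4

(Parcel A ∪ Parcel B) ∖ Parcel C splits into 4 disjoint pieces (area 18.3636, area 7.7778, area 104.6555, area 0.8889).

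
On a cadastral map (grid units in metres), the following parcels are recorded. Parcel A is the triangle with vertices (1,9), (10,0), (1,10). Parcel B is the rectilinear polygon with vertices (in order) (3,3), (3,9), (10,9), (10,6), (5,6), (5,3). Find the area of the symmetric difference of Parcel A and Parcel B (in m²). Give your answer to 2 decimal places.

|Parcel A| = 4.5, |Parcel B| = 27, |Parcel A∩Parcel B| = 1.3333.
|Parcel A △ Parcel B| = |Parcel A| + |Parcel B| − 2·|Parcel A∩Parcel B| = 4.5 + 27 − 2.6667 = 28.83.

28.83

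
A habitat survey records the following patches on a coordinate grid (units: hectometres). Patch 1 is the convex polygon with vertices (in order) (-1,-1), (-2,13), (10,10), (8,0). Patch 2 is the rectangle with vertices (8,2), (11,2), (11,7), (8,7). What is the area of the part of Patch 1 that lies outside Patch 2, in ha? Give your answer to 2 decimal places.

|Patch 1| = 126.5, |Patch 1∩Patch 2| = 4.5.
|Patch 1 ∖ Patch 2| = |Patch 1| − |Patch 1∩Patch 2| = 126.5 − 4.5 = 122.00.

122.00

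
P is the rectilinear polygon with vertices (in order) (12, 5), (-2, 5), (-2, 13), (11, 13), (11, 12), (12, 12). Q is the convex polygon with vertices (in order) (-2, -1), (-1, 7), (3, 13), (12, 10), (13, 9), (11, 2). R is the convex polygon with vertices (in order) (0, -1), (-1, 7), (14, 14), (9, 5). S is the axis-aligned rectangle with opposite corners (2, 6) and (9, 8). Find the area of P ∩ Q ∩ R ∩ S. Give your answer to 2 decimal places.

14.00

The intersection is the polygon with vertices (2,6), (2,8), (9,8), (9,6).
By the shoelace formula its area is 14.00.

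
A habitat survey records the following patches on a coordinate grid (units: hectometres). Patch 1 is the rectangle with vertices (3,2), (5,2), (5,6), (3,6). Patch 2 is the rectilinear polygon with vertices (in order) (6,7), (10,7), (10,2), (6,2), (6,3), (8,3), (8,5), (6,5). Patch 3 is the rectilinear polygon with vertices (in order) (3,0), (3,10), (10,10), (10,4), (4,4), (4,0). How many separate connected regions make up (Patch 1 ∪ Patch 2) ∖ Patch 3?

(Patch 1 ∪ Patch 2) ∖ Patch 3 splits into 2 disjoint pieces (area 2, area 6).

2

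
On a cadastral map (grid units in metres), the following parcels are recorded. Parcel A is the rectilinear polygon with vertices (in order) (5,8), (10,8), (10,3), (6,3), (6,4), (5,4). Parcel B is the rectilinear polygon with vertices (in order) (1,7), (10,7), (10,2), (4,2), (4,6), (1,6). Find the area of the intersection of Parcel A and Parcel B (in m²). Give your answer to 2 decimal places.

19.00

The intersection is the polygon with vertices (10,3), (6,3), (6,4), (5,4), (5,7), (10,7).
By the shoelace formula its area is 19.00.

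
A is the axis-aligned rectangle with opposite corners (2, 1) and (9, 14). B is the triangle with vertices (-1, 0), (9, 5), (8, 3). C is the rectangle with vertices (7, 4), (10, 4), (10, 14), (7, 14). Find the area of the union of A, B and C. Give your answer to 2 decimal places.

By inclusion–exclusion:
Individual areas: |A| = 91, |B| = 7.5, |C| = 30.
|A∩B| = 6.75.
|A∩C|: x∈[7,9], y∈[4,14] → 2·10 = 20.
|B∩C| = 0.75.
|A∩B∩C| = 0.75.
|A ∪ B ∪ C| = 128.5 − 27.5 + 0.75 = 101.75.

101.75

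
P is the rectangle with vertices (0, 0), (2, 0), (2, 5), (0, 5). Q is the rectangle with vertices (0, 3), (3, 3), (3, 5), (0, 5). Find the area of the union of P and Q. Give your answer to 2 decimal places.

By inclusion–exclusion:
Individual areas: |P| = 10, |Q| = 6.
|P∩Q|: x∈[0,2], y∈[3,5] → 2·2 = 4.
|P ∪ Q| = 16 − 4 = 12.00.

12.00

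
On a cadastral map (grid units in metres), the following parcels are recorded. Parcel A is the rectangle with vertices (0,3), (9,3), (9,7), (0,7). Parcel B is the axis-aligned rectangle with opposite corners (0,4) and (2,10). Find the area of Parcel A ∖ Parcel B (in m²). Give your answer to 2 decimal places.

30.00

|Parcel A∩Parcel B|: x∈[0,2], y∈[4,7] → 2·3 = 6.
|Parcel A| = 36.
|Parcel A ∖ Parcel B| = |Parcel A| − |Parcel A∩Parcel B| = 36 − 6 = 30.00.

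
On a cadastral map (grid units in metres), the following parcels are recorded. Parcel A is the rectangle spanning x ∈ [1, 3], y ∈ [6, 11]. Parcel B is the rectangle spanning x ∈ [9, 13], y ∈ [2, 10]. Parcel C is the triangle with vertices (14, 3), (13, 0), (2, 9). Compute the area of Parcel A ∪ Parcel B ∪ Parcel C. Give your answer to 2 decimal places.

53.83

By inclusion–exclusion:
Individual areas: |Parcel A| = 10, |Parcel B| = 32, |Parcel C| = 21.
|Parcel A∩Parcel B| = 0 (no overlap).
|Parcel A∩Parcel C| = 0.1591.
|Parcel B∩Parcel C| = 9.0101.
|Parcel A∩Parcel B∩Parcel C| = 0.
|Parcel A ∪ Parcel B ∪ Parcel C| = 63 − 9.1692 + 0 = 53.83.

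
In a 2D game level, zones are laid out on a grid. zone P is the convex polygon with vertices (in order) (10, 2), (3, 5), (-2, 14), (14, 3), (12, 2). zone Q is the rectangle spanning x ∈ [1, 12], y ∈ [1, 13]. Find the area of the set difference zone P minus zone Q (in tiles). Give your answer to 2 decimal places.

|zone P| = 55, |zone P∩zone Q| = 47.6187.
|zone P ∖ zone Q| = |zone P| − |zone P∩zone Q| = 55 − 47.6187 = 7.38.

7.38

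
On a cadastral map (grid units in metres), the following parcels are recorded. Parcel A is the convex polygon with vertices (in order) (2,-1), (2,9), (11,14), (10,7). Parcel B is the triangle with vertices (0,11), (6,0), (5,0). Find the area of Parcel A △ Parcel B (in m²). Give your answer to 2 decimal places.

|Parcel A| = 69, |Parcel B| = 5.5, |Parcel A∩Parcel B| = 3.2299.
|Parcel A △ Parcel B| = |Parcel A| + |Parcel B| − 2·|Parcel A∩Parcel B| = 69 + 5.5 − 6.4598 = 68.04.

68.04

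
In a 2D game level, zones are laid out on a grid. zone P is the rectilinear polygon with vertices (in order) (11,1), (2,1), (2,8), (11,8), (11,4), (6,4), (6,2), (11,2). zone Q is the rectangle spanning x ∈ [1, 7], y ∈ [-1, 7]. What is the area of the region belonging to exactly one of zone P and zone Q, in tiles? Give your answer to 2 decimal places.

45.00

|zone P| = 53, |zone Q| = 48, |zone P∩zone Q| = 28.
|zone P △ zone Q| = |zone P| + |zone Q| − 2·|zone P∩zone Q| = 53 + 48 − 56 = 45.00.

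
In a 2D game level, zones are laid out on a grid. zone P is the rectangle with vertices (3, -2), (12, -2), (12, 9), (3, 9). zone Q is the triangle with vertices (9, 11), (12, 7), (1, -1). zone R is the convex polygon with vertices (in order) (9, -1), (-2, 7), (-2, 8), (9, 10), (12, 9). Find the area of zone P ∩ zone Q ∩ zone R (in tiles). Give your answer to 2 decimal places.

26.79

The intersection is the polygon with vertices (11.571,7.571), (11.233,6.442), (5,1.909), (3.612,2.918), (7.667,9), (10.5,9).
By the shoelace formula its area is 26.79.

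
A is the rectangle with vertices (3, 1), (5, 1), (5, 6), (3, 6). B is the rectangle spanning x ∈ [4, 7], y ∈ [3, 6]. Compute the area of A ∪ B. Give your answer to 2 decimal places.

By inclusion–exclusion:
Individual areas: |A| = 10, |B| = 9.
|A∩B|: x∈[4,5], y∈[3,6] → 1·3 = 3.
|A ∪ B| = 19 − 3 = 16.00.

16.00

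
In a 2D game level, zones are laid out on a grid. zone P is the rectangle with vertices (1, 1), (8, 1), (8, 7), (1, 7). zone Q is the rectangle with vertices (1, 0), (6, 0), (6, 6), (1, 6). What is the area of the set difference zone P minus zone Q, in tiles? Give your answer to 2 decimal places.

17.00

|zone P∩zone Q|: x∈[1,6], y∈[1,6] → 5·5 = 25.
|zone P| = 42.
|zone P ∖ zone Q| = |zone P| − |zone P∩zone Q| = 42 − 25 = 17.00.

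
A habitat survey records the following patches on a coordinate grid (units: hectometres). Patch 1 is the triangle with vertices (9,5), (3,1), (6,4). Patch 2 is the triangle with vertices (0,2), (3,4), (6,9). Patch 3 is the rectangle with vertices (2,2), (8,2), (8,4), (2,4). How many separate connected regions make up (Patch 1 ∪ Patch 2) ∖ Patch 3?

3

(Patch 1 ∪ Patch 2) ∖ Patch 3 splits into 3 disjoint pieces (area 0.25, area 0.75, area 4.1667).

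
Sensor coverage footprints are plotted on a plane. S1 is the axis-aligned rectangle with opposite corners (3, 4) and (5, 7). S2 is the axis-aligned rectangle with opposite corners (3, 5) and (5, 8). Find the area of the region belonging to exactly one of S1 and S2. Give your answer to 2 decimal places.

|S1∩S2|: x∈[3,5], y∈[5,7] → 2·2 = 4.
|S1 △ S2| = |S1| + |S2| − 2·|S1∩S2| = 6 + 6 − 8 = 4.00.

4.00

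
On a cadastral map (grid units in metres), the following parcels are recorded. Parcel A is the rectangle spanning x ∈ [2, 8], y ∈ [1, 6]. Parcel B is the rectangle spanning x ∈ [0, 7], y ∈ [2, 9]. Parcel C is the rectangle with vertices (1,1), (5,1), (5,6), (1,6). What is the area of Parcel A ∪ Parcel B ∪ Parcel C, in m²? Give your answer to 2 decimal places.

60.00

By inclusion–exclusion:
Individual areas: |Parcel A| = 30, |Parcel B| = 49, |Parcel C| = 20.
|Parcel A∩Parcel B|: x∈[2,7], y∈[2,6] → 5·4 = 20.
|Parcel A∩Parcel C|: x∈[2,5], y∈[1,6] → 3·5 = 15.
|Parcel B∩Parcel C|: x∈[1,5], y∈[2,6] → 4·4 = 16.
|Parcel A∩Parcel B∩Parcel C| = 12.
|Parcel A ∪ Parcel B ∪ Parcel C| = 99 − 51 + 12 = 60.00.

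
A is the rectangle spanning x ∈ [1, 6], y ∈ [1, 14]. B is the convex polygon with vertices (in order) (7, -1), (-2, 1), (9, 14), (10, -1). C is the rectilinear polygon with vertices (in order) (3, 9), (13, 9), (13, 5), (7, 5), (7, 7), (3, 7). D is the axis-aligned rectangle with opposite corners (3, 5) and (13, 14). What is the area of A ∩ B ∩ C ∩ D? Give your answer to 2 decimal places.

4.15

The intersection is the polygon with vertices (6,9), (6,7), (3.077,7), (4.769,9).
By the shoelace formula its area is 4.15.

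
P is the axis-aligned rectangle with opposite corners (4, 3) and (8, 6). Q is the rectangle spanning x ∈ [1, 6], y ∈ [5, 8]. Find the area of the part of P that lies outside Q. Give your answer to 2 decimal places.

10.00

|P∩Q|: x∈[4,6], y∈[5,6] → 2·1 = 2.
|P| = 12.
|P ∖ Q| = |P| − |P∩Q| = 12 − 2 = 10.00.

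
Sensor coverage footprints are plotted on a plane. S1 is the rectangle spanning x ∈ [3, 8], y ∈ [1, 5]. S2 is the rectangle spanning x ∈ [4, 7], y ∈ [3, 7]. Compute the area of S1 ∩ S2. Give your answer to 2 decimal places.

6.00

|S1∩S2|: x∈[4,7], y∈[3,5] → 3·2 = 6.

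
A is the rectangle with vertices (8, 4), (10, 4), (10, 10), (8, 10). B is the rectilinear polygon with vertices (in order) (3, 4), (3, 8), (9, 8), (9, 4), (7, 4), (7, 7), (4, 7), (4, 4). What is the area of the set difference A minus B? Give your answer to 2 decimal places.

|A| = 12, |A∩B| = 4.
|A ∖ B| = |A| − |A∩B| = 12 − 4 = 8.00.

8.00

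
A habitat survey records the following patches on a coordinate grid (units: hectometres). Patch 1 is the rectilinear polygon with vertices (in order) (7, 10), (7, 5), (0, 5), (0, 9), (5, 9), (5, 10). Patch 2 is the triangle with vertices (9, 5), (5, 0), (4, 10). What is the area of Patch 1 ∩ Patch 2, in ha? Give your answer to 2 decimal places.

8.80

The intersection is the polygon with vertices (7,5), (4.5,5), (4.1,9), (5,9), (7,7).
By the shoelace formula its area is 8.80.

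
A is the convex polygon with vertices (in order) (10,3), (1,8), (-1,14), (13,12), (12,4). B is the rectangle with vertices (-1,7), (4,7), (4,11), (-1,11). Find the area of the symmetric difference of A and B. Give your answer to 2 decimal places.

90.30

|A| = 95.5, |B| = 20, |A∩B| = 12.6.
|A △ B| = |A| + |B| − 2·|A∩B| = 95.5 + 20 − 25.2 = 90.30.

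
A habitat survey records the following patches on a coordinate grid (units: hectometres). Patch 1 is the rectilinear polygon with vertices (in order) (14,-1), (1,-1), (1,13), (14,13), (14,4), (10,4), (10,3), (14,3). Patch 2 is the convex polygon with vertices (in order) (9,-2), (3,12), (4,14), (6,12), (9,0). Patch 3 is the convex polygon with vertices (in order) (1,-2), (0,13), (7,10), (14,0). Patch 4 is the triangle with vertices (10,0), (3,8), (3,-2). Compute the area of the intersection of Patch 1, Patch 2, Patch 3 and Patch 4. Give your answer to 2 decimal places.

3.36

The intersection is the polygon with vertices (9,0), (9,-0.286), (8.345,-0.473), (6.36,4.16), (8.6,1.6).
By the shoelace formula its area is 3.36.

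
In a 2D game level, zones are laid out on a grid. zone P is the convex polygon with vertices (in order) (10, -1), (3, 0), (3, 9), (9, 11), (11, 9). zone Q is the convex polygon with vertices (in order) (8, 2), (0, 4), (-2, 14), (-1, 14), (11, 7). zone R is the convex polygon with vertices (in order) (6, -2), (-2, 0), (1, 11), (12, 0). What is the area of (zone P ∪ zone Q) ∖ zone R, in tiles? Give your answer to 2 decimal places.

58.67

|zone P ∪ zone Q| = 119.8881.
|(zone P ∪ zone Q) ∩ zone R| = 61.2194.
|(zone P ∪ zone Q) ∖ zone R| = 119.8881 − 61.2194 = 58.67.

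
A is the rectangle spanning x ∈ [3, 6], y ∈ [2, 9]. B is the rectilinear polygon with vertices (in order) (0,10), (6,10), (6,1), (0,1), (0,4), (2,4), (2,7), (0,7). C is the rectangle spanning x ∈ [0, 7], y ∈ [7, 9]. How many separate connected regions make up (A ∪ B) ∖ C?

2

(A ∪ B) ∖ C splits into 2 disjoint pieces (area 30, area 6).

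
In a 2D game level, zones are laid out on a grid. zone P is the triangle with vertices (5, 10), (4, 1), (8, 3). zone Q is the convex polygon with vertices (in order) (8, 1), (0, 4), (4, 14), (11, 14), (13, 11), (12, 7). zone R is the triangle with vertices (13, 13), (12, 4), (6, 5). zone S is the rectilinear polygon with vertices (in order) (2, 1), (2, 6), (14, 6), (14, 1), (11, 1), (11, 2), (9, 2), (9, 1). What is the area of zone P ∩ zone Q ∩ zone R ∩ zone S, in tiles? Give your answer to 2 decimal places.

0.62

The intersection is the polygon with vertices (6,5), (6.767,5.877), (7.231,4.795).
By the shoelace formula its area is 0.62.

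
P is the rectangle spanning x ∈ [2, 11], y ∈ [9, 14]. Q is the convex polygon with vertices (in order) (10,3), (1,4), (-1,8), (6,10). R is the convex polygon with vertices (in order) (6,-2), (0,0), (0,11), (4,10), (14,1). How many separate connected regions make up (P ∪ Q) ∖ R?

(P ∪ Q) ∖ R splits into 2 disjoint pieces (area 43.9202, area 1.1429).

2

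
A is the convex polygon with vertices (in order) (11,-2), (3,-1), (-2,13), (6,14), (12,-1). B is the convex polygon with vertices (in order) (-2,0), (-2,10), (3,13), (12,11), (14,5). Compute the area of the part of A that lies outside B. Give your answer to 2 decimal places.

47.92

|A| = 130.5, |A∩B| = 82.5763.
|A ∖ B| = |A| − |A∩B| = 130.5 − 82.5763 = 47.92.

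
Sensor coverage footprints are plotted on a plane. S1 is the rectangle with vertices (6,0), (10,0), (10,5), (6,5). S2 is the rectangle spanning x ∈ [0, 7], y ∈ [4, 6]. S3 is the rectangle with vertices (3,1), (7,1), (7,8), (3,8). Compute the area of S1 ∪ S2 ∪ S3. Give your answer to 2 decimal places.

50.00

By inclusion–exclusion:
Individual areas: |S1| = 20, |S2| = 14, |S3| = 28.
|S1∩S2|: x∈[6,7], y∈[4,5] → 1·1 = 1.
|S1∩S3|: x∈[6,7], y∈[1,5] → 1·4 = 4.
|S2∩S3|: x∈[3,7], y∈[4,6] → 4·2 = 8.
|S1∩S2∩S3| = 1.
|S1 ∪ S2 ∪ S3| = 62 − 13 + 1 = 50.00.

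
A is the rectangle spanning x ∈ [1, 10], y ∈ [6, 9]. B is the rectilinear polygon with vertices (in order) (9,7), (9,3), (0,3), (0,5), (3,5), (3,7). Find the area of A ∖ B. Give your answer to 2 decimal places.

|A| = 27, |A∩B| = 6.
|A ∖ B| = |A| − |A∩B| = 27 − 6 = 21.00.

21.00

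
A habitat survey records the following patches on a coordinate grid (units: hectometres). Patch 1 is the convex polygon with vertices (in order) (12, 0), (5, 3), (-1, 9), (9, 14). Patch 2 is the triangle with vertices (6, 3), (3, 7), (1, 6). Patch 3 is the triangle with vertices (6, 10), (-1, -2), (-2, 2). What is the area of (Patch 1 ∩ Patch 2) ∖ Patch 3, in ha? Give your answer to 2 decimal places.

|Patch 1 ∩ Patch 2| = 4.5833.
|(Patch 1 ∩ Patch 2) ∩ Patch 3| = 1.7496.
|(Patch 1 ∩ Patch 2) ∖ Patch 3| = 4.5833 − 1.7496 = 2.83.

2.83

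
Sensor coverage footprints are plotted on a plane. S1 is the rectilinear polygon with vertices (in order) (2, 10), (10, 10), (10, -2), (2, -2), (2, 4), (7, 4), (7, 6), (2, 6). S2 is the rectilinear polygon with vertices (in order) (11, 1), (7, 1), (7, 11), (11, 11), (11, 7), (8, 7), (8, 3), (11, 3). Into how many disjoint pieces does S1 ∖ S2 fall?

3

S1 ∖ S2 splits into 3 disjoint pieces (area 20, area 8, area 39).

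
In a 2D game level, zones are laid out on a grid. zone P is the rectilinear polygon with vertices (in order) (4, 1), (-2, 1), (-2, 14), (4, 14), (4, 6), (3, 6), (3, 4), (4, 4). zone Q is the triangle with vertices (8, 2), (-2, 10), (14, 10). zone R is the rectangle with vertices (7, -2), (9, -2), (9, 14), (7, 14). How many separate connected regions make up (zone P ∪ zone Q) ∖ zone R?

2

(zone P ∪ zone Q) ∖ zone R splits into 2 disjoint pieces (area 94.4, area 16.6667).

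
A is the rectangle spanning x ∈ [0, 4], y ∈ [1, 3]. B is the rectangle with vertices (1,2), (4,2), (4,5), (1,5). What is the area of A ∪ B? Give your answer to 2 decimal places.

By inclusion–exclusion:
Individual areas: |A| = 8, |B| = 9.
|A∩B|: x∈[1,4], y∈[2,3] → 3·1 = 3.
|A ∪ B| = 17 − 3 = 14.00.

14.00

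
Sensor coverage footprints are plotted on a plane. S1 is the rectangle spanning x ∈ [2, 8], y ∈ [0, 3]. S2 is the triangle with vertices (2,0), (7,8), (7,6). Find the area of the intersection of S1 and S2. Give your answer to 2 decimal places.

The intersection is the polygon with vertices (4.5,3), (2,0), (3.875,3).
By the shoelace formula its area is 0.94.

0.94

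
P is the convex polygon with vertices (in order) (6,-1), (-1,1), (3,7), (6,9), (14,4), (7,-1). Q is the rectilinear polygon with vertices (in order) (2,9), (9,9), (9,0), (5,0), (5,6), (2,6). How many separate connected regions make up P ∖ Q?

P ∖ Q splits into 2 disjoint pieces (area 29.3667, area 16.7411).

2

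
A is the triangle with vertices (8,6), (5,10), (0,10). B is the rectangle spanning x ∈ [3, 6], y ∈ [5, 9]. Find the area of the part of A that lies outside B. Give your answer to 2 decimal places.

|A| = 10, |A∩B| = 3.7083.
|A ∖ B| = |A| − |A∩B| = 10 − 3.7083 = 6.29.

6.29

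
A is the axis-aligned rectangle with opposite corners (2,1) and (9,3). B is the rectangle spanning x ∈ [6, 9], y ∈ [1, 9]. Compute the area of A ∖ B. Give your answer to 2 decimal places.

8.00

|A∩B|: x∈[6,9], y∈[1,3] → 3·2 = 6.
|A| = 14.
|A ∖ B| = |A| − |A∩B| = 14 − 6 = 8.00.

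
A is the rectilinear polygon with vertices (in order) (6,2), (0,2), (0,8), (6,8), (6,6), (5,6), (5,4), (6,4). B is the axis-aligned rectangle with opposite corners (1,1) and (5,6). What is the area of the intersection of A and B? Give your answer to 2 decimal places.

The intersection is the polygon with vertices (1,2), (1,6), (5,6), (5,4), (5,2).
By the shoelace formula its area is 16.00.

16.00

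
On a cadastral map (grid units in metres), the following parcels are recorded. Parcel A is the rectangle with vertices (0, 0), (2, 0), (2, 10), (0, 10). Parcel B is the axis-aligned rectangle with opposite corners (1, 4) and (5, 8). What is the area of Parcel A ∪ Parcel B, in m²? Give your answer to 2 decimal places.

32.00

By inclusion–exclusion:
Individual areas: |Parcel A| = 20, |Parcel B| = 16.
|Parcel A∩Parcel B|: x∈[1,2], y∈[4,8] → 1·4 = 4.
|Parcel A ∪ Parcel B| = 36 − 4 = 32.00.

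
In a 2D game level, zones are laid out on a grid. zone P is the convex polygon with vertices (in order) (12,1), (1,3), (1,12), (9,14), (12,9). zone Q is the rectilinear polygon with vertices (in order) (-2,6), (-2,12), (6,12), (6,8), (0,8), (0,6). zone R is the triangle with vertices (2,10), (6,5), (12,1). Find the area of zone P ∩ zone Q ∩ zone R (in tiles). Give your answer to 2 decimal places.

The intersection is the polygon with vertices (3.6,8), (2,10), (4.222,8).
By the shoelace formula its area is 0.62.

0.62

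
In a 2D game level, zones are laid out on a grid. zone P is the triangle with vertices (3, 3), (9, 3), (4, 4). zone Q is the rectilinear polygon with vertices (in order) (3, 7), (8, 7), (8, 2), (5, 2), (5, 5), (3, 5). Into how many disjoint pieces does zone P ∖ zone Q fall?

zone P ∖ zone Q splits into 2 disjoint pieces (area 1.4, area 0.1).

2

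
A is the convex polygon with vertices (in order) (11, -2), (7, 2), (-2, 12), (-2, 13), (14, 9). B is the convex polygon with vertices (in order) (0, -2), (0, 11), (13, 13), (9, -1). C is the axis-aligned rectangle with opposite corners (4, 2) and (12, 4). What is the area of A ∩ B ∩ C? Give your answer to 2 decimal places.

The intersection is the polygon with vertices (5.2,4), (10.429,4), (9.857,2), (7,2).
By the shoelace formula its area is 8.09.

8.09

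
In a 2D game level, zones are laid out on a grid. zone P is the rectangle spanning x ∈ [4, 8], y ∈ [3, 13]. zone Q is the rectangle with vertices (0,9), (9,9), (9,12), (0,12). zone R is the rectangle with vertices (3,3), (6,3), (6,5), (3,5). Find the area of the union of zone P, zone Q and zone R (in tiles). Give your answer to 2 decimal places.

By inclusion–exclusion:
Individual areas: |zone P| = 40, |zone Q| = 27, |zone R| = 6.
|zone P∩zone Q|: x∈[4,8], y∈[9,12] → 4·3 = 12.
|zone P∩zone R|: x∈[4,6], y∈[3,5] → 2·2 = 4.
|zone Q∩zone R| = 0 (no overlap).
|zone P∩zone Q∩zone R| = 0.
|zone P ∪ zone Q ∪ zone R| = 73 − 16 + 0 = 57.00.

57.00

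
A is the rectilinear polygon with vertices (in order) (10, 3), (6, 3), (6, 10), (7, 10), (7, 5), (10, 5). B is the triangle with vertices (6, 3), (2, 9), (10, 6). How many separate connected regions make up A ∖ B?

2

A ∖ B splits into 2 disjoint pieces (area 5.3333, area 2.6875).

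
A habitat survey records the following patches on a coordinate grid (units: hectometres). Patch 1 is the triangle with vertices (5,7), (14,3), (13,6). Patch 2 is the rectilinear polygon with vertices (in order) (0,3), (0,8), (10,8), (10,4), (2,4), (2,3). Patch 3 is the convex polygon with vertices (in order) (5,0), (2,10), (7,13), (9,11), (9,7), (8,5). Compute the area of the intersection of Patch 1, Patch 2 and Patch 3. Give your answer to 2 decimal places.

1.97

The intersection is the polygon with vertices (8.765,6.529), (8.273,5.545), (5,7).
By the shoelace formula its area is 1.97.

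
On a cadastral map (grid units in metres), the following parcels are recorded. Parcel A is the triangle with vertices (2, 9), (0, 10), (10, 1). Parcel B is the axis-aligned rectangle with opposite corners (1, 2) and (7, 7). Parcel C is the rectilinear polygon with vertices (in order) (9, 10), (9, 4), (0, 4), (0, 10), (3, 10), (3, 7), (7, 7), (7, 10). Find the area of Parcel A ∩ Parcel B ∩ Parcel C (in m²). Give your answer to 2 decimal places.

The intersection is the polygon with vertices (4,7), (7,4), (6.667,4), (3.333,7).
By the shoelace formula its area is 1.50.

1.50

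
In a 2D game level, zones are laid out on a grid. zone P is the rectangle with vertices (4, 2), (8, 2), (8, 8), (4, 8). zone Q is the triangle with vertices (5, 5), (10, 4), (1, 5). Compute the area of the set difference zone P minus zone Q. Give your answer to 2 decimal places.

|zone P| = 24, |zone P∩zone Q| = 1.3222.
|zone P ∖ zone Q| = |zone P| − |zone P∩zone Q| = 24 − 1.3222 = 22.68.

22.68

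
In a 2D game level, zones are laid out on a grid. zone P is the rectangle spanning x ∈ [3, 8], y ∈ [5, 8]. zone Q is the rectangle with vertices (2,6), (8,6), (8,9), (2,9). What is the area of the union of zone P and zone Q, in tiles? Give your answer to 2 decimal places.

By inclusion–exclusion:
Individual areas: |zone P| = 15, |zone Q| = 18.
|zone P∩zone Q|: x∈[3,8], y∈[6,8] → 5·2 = 10.
|zone P ∪ zone Q| = 33 − 10 = 23.00.

23.00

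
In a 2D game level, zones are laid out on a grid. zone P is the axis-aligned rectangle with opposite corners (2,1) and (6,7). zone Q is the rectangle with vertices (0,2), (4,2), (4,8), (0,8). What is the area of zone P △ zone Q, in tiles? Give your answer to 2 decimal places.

28.00

|zone P∩zone Q|: x∈[2,4], y∈[2,7] → 2·5 = 10.
|zone P △ zone Q| = |zone P| + |zone Q| − 2·|zone P∩zone Q| = 24 + 24 − 20 = 28.00.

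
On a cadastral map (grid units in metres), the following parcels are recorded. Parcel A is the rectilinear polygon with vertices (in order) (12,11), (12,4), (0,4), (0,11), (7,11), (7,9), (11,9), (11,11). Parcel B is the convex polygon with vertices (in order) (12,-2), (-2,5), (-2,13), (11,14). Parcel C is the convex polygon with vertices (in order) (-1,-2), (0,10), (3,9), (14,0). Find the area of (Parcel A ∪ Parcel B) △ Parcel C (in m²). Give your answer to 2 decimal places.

135.48

|Parcel A ∪ Parcel B| = 164.6562.
|(Parcel A ∪ Parcel B) ∩ Parcel C| = 63.0893.
|(Parcel A ∪ Parcel B) △ Parcel C| = 164.6562 + 97 − 126.1787 = 135.48.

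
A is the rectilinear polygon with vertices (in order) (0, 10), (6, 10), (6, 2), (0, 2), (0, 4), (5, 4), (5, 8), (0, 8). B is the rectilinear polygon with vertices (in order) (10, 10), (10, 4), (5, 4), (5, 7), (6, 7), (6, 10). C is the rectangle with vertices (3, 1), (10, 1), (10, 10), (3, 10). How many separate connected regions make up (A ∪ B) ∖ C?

2

(A ∪ B) ∖ C splits into 2 disjoint pieces (area 6, area 6).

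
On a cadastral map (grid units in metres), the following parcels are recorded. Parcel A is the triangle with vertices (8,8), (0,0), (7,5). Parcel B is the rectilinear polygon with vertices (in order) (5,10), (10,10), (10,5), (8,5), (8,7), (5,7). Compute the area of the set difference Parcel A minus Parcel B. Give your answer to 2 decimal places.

7.67

|Parcel A| = 8, |Parcel A∩Parcel B| = 0.3333.
|Parcel A ∖ Parcel B| = |Parcel A| − |Parcel A∩Parcel B| = 8 − 0.3333 = 7.67.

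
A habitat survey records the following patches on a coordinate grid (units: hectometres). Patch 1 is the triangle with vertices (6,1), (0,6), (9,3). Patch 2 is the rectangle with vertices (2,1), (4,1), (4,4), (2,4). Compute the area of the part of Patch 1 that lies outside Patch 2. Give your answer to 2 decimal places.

12.43

|Patch 1| = 13.5, |Patch 1∩Patch 2| = 1.0667.
|Patch 1 ∖ Patch 2| = |Patch 1| − |Patch 1∩Patch 2| = 13.5 − 1.0667 = 12.43.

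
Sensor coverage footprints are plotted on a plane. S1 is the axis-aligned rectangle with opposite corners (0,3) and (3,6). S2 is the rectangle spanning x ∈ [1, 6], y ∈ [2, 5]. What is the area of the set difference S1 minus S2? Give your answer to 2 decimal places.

|S1∩S2|: x∈[1,3], y∈[3,5] → 2·2 = 4.
|S1| = 9.
|S1 ∖ S2| = |S1| − |S1∩S2| = 9 − 4 = 5.00.

5.00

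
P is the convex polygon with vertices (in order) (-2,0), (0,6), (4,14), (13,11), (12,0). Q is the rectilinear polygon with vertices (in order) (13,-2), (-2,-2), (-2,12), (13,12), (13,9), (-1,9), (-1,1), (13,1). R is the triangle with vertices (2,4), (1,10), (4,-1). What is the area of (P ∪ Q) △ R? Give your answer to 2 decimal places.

202.49

|P ∪ Q| = 205.8864.
|(P ∪ Q) ∩ R| = 3.4501.
|(P ∪ Q) △ R| = 205.8864 + 3.5 − 6.9002 = 202.49.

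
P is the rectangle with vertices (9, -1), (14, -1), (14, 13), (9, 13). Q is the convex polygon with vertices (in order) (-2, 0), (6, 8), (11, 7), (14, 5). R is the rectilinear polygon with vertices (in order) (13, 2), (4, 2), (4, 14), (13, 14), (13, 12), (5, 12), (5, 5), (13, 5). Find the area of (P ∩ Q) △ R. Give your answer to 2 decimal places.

|P ∩ Q| = 11.3063.
|(P ∩ Q) ∩ R| = 3.75.
|(P ∩ Q) △ R| = 11.3063 + 52 − 7.5 = 55.81.

55.81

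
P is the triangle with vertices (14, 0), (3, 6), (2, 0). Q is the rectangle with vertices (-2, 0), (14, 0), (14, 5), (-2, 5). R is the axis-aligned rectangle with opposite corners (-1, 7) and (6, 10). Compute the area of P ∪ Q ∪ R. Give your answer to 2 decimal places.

102.00

By inclusion–exclusion:
Individual areas: |P| = 36, |Q| = 80, |R| = 21.
|P∩Q| = 35.
|P∩R| = 0.
|Q∩R| = 0 (no overlap).
|P∩Q∩R| = 0.
|P ∪ Q ∪ R| = 137 − 35 + 0 = 102.00.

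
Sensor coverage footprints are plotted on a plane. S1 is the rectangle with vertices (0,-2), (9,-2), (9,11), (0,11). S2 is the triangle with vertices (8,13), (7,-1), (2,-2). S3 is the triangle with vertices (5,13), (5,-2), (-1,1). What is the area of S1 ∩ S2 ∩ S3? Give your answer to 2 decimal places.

9.12

The intersection is the polygon with vertices (4.143,-1.571), (2.5,-0.75), (5,5.5), (5,-1.4).
By the shoelace formula its area is 9.12.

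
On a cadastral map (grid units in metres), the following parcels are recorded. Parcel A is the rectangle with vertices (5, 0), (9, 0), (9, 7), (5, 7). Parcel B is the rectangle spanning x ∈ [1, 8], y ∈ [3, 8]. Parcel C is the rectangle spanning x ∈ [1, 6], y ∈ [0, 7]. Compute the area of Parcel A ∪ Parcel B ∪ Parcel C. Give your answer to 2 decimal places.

By inclusion–exclusion:
Individual areas: |Parcel A| = 28, |Parcel B| = 35, |Parcel C| = 35.
|Parcel A∩Parcel B|: x∈[5,8], y∈[3,7] → 3·4 = 12.
|Parcel A∩Parcel C|: x∈[5,6], y∈[0,7] → 1·7 = 7.
|Parcel B∩Parcel C|: x∈[1,6], y∈[3,7] → 5·4 = 20.
|Parcel A∩Parcel B∩Parcel C| = 4.
|Parcel A ∪ Parcel B ∪ Parcel C| = 98 − 39 + 4 = 63.00.

63.00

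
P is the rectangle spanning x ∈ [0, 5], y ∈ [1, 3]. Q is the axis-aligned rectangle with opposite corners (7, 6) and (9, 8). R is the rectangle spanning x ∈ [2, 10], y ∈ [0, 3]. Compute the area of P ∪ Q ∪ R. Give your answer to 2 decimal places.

32.00

By inclusion–exclusion:
Individual areas: |P| = 10, |Q| = 4, |R| = 24.
|P∩Q| = 0 (no overlap).
|P∩R|: x∈[2,5], y∈[1,3] → 3·2 = 6.
|Q∩R| = 0 (no overlap).
|P∩Q∩R| = 0.
|P ∪ Q ∪ R| = 38 − 6 + 0 = 32.00.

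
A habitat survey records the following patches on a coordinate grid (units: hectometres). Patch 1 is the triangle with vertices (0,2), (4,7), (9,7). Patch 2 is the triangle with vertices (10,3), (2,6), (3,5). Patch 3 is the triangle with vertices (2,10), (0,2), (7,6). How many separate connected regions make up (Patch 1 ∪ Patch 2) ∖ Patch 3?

1

(Patch 1 ∪ Patch 2) ∖ Patch 3 is a single connected region.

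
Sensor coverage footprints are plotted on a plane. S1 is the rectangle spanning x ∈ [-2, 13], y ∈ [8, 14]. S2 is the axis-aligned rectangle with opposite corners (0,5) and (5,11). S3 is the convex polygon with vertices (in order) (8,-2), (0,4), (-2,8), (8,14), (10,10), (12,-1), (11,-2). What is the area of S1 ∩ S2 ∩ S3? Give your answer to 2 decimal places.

12.30

The intersection is the polygon with vertices (0,9.2), (3,11), (5,11), (5,8), (0,8).
By the shoelace formula its area is 12.30.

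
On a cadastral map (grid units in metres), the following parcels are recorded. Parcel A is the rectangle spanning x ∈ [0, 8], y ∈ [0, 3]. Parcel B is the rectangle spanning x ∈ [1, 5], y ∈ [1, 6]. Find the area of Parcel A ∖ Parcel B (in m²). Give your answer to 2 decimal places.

16.00

|Parcel A∩Parcel B|: x∈[1,5], y∈[1,3] → 4·2 = 8.
|Parcel A| = 24.
|Parcel A ∖ Parcel B| = |Parcel A| − |Parcel A∩Parcel B| = 24 − 8 = 16.00.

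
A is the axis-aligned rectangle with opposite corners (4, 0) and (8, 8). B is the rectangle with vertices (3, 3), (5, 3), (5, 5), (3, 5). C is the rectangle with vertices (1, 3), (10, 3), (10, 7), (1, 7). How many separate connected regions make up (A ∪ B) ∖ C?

2

(A ∪ B) ∖ C splits into 2 disjoint pieces (area 4, area 12).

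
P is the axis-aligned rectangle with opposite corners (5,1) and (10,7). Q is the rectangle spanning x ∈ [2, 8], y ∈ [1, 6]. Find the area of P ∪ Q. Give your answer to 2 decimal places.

45.00

By inclusion–exclusion:
Individual areas: |P| = 30, |Q| = 30.
|P∩Q|: x∈[5,8], y∈[1,6] → 3·5 = 15.
|P ∪ Q| = 60 − 15 = 45.00.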